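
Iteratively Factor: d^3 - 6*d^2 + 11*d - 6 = (d - 2)*(d^2 - 4*d + 3) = (d - 3)*(d - 2)*(d - 1)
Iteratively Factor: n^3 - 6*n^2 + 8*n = (n - 2)*(n^2 - 4*n) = (n - 4)*(n - 2)*(n)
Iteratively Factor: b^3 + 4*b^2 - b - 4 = (b + 4)*(b^2 - 1) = (b - 1)*(b + 4)*(b + 1)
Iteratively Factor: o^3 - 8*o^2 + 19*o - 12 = (o - 4)*(o^2 - 4*o + 3) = (o - 4)*(o - 3)*(o - 1)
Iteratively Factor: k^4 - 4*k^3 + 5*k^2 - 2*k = (k - 2)*(k^3 - 2*k^2 + k) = k*(k - 2)*(k^2 - 2*k + 1) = k*(k - 2)*(k - 1)*(k - 1)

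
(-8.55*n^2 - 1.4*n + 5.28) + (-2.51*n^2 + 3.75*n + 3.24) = -11.06*n^2 + 2.35*n + 8.52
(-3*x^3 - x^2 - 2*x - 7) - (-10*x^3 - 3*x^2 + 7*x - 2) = 7*x^3 + 2*x^2 - 9*x - 5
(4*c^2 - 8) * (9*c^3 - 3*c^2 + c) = 36*c^5 - 12*c^4 - 68*c^3 + 24*c^2 - 8*c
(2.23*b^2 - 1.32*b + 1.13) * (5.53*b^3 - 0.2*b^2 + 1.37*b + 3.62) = 12.3319*b^5 - 7.7456*b^4 + 9.568*b^3 + 6.0382*b^2 - 3.2303*b + 4.0906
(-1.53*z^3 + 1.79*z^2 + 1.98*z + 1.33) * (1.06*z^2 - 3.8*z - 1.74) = -1.6218*z^5 + 7.7114*z^4 - 2.041*z^3 - 9.2288*z^2 - 8.4992*z - 2.3142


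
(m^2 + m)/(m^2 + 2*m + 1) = m/(m + 1)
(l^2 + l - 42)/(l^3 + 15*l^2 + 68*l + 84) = (l - 6)/(l^2 + 8*l + 12)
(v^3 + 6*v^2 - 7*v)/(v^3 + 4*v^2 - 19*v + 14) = v/(v - 2)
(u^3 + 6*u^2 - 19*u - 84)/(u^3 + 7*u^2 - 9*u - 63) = (u - 4)/(u - 3)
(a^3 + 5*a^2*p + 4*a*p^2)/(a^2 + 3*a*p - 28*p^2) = a*(a^2 + 5*a*p + 4*p^2)/(a^2 + 3*a*p - 28*p^2)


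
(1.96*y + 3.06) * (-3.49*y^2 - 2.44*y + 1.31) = -6.8404*y^3 - 15.4618*y^2 - 4.8988*y + 4.0086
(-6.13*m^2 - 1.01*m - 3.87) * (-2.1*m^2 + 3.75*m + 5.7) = 12.873*m^4 - 20.8665*m^3 - 30.6015*m^2 - 20.2695*m - 22.059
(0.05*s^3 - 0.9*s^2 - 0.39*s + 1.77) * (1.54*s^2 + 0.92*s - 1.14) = 0.077*s^5 - 1.34*s^4 - 1.4856*s^3 + 3.393*s^2 + 2.073*s - 2.0178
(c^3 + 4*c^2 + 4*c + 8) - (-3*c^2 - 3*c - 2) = c^3 + 7*c^2 + 7*c + 10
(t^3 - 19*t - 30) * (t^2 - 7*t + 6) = t^5 - 7*t^4 - 13*t^3 + 103*t^2 + 96*t - 180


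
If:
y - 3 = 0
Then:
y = 3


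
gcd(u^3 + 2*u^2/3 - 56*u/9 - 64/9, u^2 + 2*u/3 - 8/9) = u + 4/3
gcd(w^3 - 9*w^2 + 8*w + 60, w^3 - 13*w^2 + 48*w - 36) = w - 6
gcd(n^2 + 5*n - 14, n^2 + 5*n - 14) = n^2 + 5*n - 14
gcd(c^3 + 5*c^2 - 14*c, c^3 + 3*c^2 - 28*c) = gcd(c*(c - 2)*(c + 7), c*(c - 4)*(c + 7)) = c^2 + 7*c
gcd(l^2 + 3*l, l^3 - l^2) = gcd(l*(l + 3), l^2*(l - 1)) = l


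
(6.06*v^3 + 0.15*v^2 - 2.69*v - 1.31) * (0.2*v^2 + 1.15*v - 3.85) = 1.212*v^5 + 6.999*v^4 - 23.6965*v^3 - 3.933*v^2 + 8.85*v + 5.0435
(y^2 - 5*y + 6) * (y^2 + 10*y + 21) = y^4 + 5*y^3 - 23*y^2 - 45*y + 126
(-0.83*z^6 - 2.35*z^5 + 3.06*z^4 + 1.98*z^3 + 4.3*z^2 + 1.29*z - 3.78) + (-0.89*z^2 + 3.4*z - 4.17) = -0.83*z^6 - 2.35*z^5 + 3.06*z^4 + 1.98*z^3 + 3.41*z^2 + 4.69*z - 7.95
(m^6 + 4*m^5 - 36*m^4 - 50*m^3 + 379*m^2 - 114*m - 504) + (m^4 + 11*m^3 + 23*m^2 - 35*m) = m^6 + 4*m^5 - 35*m^4 - 39*m^3 + 402*m^2 - 149*m - 504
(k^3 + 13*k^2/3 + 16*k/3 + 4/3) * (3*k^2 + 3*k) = 3*k^5 + 16*k^4 + 29*k^3 + 20*k^2 + 4*k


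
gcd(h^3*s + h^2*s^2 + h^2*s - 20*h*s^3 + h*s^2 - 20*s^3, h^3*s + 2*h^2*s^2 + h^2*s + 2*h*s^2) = h*s + s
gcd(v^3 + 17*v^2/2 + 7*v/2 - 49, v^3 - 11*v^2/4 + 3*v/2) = v - 2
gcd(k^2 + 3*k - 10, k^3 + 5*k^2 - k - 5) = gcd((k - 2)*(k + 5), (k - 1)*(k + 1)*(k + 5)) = k + 5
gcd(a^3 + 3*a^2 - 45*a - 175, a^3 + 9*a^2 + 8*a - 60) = a + 5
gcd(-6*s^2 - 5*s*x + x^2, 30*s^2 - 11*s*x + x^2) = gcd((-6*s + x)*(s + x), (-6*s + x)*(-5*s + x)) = -6*s + x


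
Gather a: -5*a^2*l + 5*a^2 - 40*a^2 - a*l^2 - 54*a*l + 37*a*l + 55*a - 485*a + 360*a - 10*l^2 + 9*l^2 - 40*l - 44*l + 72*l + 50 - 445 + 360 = a^2*(-5*l - 35) + a*(-l^2 - 17*l - 70) - l^2 - 12*l - 35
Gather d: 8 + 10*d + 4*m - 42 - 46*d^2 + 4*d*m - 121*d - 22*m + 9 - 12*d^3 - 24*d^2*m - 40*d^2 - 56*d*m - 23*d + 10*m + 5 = -12*d^3 + d^2*(-24*m - 86) + d*(-52*m - 134) - 8*m - 20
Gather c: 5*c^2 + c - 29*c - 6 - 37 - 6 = 5*c^2 - 28*c - 49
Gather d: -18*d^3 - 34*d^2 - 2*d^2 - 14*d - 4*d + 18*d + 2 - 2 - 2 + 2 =-18*d^3 - 36*d^2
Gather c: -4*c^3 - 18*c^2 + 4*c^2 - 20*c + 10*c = -4*c^3 - 14*c^2 - 10*c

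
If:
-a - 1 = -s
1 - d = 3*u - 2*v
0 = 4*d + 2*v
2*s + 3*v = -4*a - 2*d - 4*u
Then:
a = -8*v/9 - 5/9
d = -v/2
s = 4/9 - 8*v/9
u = 5*v/6 + 1/3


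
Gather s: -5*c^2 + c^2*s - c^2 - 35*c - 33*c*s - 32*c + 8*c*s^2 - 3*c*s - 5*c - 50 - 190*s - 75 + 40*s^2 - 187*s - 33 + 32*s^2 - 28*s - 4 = -6*c^2 - 72*c + s^2*(8*c + 72) + s*(c^2 - 36*c - 405) - 162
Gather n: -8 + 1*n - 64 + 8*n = 9*n - 72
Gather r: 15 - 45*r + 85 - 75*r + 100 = 200 - 120*r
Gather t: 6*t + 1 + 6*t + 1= 12*t + 2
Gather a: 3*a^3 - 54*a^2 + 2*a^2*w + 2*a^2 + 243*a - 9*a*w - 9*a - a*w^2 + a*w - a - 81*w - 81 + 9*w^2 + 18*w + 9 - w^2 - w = 3*a^3 + a^2*(2*w - 52) + a*(-w^2 - 8*w + 233) + 8*w^2 - 64*w - 72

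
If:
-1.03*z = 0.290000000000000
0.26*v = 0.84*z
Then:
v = -0.91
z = -0.28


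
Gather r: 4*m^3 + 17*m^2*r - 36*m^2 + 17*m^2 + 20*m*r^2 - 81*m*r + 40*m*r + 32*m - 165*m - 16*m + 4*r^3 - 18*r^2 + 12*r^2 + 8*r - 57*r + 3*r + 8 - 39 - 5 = 4*m^3 - 19*m^2 - 149*m + 4*r^3 + r^2*(20*m - 6) + r*(17*m^2 - 41*m - 46) - 36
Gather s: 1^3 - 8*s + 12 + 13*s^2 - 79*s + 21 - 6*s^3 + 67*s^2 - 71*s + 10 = -6*s^3 + 80*s^2 - 158*s + 44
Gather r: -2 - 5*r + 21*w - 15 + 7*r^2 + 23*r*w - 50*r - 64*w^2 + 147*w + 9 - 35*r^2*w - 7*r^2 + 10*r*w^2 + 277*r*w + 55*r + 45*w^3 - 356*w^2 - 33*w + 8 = -35*r^2*w + r*(10*w^2 + 300*w) + 45*w^3 - 420*w^2 + 135*w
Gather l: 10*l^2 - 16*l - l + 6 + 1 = 10*l^2 - 17*l + 7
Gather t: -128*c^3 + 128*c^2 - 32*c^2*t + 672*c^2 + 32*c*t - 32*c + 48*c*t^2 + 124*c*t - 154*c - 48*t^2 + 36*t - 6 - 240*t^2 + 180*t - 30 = -128*c^3 + 800*c^2 - 186*c + t^2*(48*c - 288) + t*(-32*c^2 + 156*c + 216) - 36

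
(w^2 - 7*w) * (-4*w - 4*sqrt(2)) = -4*w^3 - 4*sqrt(2)*w^2 + 28*w^2 + 28*sqrt(2)*w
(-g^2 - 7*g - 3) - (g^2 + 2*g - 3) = -2*g^2 - 9*g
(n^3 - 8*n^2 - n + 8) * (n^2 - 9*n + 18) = n^5 - 17*n^4 + 89*n^3 - 127*n^2 - 90*n + 144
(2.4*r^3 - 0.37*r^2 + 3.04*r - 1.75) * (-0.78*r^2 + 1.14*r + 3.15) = -1.872*r^5 + 3.0246*r^4 + 4.767*r^3 + 3.6651*r^2 + 7.581*r - 5.5125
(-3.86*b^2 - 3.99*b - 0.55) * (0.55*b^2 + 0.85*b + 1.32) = -2.123*b^4 - 5.4755*b^3 - 8.7892*b^2 - 5.7343*b - 0.726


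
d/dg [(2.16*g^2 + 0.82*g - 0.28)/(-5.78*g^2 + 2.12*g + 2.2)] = (9.3188*g^2 + 6.2672*g + 2.3976)/(33.4084*g^4 - 24.5072*g^3 - 20.9376*g^2 + 9.328*g + 4.84)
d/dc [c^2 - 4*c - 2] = 2*c - 4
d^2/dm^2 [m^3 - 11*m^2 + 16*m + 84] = 6*m - 22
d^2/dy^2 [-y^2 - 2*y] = -2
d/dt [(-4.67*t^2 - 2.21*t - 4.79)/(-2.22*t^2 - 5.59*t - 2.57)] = (21.1991*t^2 + 2.7362*t - 21.0964)/(4.9284*t^4 + 24.8196*t^3 + 42.6589*t^2 + 28.7326*t + 6.6049)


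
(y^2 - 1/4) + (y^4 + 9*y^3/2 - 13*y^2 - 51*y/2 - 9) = y^4 + 9*y^3/2 - 12*y^2 - 51*y/2 - 37/4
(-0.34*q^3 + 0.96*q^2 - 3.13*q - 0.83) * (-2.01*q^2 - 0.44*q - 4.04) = 0.6834*q^5 - 1.78*q^4 + 7.2425*q^3 - 0.832900000000001*q^2 + 13.0104*q + 3.3532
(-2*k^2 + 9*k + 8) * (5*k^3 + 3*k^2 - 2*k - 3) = -10*k^5 + 39*k^4 + 71*k^3 + 12*k^2 - 43*k - 24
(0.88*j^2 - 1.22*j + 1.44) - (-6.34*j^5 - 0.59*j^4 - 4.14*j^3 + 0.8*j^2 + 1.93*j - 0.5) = 6.34*j^5 + 0.59*j^4 + 4.14*j^3 + 0.08*j^2 - 3.15*j + 1.94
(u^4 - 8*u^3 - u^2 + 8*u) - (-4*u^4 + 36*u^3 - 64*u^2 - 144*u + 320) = 5*u^4 - 44*u^3 + 63*u^2 + 152*u - 320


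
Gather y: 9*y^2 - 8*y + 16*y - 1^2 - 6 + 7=9*y^2 + 8*y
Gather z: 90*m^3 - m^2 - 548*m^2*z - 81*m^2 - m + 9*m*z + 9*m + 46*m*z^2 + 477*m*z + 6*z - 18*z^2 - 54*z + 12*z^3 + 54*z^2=90*m^3 - 82*m^2 + 8*m + 12*z^3 + z^2*(46*m + 36) + z*(-548*m^2 + 486*m - 48)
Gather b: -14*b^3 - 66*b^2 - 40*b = -14*b^3 - 66*b^2 - 40*b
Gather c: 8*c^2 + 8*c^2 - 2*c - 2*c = 16*c^2 - 4*c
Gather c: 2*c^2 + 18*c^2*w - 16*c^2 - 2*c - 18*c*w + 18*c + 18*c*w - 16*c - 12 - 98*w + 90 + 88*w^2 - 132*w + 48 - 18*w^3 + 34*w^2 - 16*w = c^2*(18*w - 14) - 18*w^3 + 122*w^2 - 246*w + 126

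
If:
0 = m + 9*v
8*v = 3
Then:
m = -27/8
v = 3/8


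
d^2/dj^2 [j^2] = 2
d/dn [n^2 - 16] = 2*n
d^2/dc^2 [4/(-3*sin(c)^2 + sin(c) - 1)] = 4*(36*sin(c)^4 - 9*sin(c)^3 - 65*sin(c)^2 + 19*sin(c) + 4)/(3*sin(c)^2 - sin(c) + 1)^3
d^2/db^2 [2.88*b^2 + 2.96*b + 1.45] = 5.76000000000000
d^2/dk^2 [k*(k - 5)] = 2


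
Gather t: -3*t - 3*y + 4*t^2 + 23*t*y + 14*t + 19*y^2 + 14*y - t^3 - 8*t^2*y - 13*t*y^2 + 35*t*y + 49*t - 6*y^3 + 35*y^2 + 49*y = -t^3 + t^2*(4 - 8*y) + t*(-13*y^2 + 58*y + 60) - 6*y^3 + 54*y^2 + 60*y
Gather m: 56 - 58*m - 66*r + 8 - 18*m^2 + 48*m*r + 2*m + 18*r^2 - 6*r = -18*m^2 + m*(48*r - 56) + 18*r^2 - 72*r + 64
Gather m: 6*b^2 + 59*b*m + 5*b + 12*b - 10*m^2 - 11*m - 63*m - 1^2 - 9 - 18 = 6*b^2 + 17*b - 10*m^2 + m*(59*b - 74) - 28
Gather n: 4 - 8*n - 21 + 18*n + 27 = 10*n + 10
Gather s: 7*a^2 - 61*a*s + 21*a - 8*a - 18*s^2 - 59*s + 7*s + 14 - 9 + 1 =7*a^2 + 13*a - 18*s^2 + s*(-61*a - 52) + 6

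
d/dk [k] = 1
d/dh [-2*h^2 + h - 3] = 1 - 4*h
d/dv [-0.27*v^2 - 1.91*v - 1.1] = -0.54*v - 1.91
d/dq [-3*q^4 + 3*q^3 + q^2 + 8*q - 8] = -12*q^3 + 9*q^2 + 2*q + 8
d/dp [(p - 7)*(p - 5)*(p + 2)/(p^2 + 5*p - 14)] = (p^4 + 10*p^3 - 103*p^2 + 140*p - 504)/(p^4 + 10*p^3 - 3*p^2 - 140*p + 196)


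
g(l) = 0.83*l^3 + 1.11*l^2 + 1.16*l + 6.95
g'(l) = 2.49*l^2 + 2.22*l + 1.16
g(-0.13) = 6.82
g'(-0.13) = 0.91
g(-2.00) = 2.43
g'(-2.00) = 6.68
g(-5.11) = -80.74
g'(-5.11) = 54.83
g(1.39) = 12.94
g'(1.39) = 9.06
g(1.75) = 16.83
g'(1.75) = 12.67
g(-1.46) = 5.04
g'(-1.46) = 3.23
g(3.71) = 68.92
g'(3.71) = 43.67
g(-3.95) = -31.47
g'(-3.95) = 31.24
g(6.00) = 233.15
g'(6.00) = 104.12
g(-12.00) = -1281.37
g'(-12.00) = 333.08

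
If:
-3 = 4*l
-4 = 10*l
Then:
No Solution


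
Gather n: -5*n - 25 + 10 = -5*n - 15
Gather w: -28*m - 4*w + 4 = -28*m - 4*w + 4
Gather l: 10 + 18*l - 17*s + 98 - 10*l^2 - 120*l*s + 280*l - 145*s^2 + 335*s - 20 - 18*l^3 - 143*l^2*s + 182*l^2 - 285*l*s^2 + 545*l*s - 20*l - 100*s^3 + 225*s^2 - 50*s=-18*l^3 + l^2*(172 - 143*s) + l*(-285*s^2 + 425*s + 278) - 100*s^3 + 80*s^2 + 268*s + 88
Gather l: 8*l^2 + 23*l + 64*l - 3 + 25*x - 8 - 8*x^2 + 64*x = 8*l^2 + 87*l - 8*x^2 + 89*x - 11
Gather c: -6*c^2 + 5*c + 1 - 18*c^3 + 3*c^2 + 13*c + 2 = -18*c^3 - 3*c^2 + 18*c + 3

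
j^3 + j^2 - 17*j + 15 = (j - 3)*(j - 1)*(j + 5)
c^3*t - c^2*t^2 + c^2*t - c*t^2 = c*(c - t)*(c*t + t)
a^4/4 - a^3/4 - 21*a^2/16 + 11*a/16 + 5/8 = (a/4 + 1/2)*(a - 5/2)*(a - 1)*(a + 1/2)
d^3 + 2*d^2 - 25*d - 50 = (d - 5)*(d + 2)*(d + 5)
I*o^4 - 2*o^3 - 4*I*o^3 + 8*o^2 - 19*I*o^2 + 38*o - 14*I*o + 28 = (o - 7)*(o + 2)*(o + 2*I)*(I*o + I)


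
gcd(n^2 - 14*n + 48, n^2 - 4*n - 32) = n - 8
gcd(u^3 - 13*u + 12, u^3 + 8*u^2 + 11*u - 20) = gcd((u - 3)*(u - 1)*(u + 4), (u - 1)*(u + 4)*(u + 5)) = u^2 + 3*u - 4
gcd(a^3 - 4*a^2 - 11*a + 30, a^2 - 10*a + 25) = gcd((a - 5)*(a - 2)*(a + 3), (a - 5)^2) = a - 5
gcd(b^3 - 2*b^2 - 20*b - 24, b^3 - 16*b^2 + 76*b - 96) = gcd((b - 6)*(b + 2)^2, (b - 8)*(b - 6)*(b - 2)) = b - 6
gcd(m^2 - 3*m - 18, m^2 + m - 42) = m - 6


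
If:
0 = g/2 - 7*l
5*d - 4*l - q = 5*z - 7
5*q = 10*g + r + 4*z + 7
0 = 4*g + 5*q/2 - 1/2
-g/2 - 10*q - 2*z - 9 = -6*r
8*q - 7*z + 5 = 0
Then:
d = 106831/36715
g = -5006/3147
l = -2503/22029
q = 8639/3147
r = 22742/3147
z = 12121/3147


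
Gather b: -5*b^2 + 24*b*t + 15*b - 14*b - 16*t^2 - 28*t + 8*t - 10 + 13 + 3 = -5*b^2 + b*(24*t + 1) - 16*t^2 - 20*t + 6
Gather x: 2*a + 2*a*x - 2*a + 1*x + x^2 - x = 2*a*x + x^2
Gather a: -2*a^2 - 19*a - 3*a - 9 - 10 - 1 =-2*a^2 - 22*a - 20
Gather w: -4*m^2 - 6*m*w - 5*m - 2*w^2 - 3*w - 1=-4*m^2 - 5*m - 2*w^2 + w*(-6*m - 3) - 1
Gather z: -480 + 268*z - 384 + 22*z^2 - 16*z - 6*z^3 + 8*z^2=-6*z^3 + 30*z^2 + 252*z - 864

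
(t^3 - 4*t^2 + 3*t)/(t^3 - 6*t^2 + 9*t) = (t - 1)/(t - 3)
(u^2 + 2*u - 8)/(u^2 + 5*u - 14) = (u + 4)/(u + 7)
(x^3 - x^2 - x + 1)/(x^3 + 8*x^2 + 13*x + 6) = (x^2 - 2*x + 1)/(x^2 + 7*x + 6)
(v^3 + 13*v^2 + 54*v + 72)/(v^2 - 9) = (v^2 + 10*v + 24)/(v - 3)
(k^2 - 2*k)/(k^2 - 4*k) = (k - 2)/(k - 4)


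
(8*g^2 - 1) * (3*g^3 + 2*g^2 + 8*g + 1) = 24*g^5 + 16*g^4 + 61*g^3 + 6*g^2 - 8*g - 1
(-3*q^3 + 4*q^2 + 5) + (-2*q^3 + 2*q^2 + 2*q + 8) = -5*q^3 + 6*q^2 + 2*q + 13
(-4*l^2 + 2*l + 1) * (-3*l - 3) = 12*l^3 + 6*l^2 - 9*l - 3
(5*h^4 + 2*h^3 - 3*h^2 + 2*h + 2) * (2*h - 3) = 10*h^5 - 11*h^4 - 12*h^3 + 13*h^2 - 2*h - 6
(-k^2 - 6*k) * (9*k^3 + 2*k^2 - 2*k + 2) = -9*k^5 - 56*k^4 - 10*k^3 + 10*k^2 - 12*k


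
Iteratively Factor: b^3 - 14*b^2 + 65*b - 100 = (b - 5)*(b^2 - 9*b + 20) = (b - 5)*(b - 4)*(b - 5)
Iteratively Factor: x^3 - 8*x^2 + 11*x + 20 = (x - 4)*(x^2 - 4*x - 5) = (x - 5)*(x - 4)*(x + 1)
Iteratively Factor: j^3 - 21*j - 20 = (j - 5)*(j^2 + 5*j + 4) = (j - 5)*(j + 1)*(j + 4)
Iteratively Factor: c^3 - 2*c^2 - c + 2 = (c + 1)*(c^2 - 3*c + 2) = (c - 1)*(c + 1)*(c - 2)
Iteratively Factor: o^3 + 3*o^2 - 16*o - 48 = (o - 4)*(o^2 + 7*o + 12) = (o - 4)*(o + 4)*(o + 3)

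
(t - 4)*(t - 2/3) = t^2 - 14*t/3 + 8/3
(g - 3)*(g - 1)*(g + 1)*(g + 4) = g^4 + g^3 - 13*g^2 - g + 12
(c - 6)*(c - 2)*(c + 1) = c^3 - 7*c^2 + 4*c + 12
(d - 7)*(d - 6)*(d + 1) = d^3 - 12*d^2 + 29*d + 42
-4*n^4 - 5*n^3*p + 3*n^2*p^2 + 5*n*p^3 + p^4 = (-n + p)*(n + p)^2*(4*n + p)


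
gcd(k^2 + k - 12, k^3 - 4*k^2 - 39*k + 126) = k - 3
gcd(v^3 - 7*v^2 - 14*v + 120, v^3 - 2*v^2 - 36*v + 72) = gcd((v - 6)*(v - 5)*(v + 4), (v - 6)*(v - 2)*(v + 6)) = v - 6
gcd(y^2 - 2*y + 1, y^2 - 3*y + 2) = y - 1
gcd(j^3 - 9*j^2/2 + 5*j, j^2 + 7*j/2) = j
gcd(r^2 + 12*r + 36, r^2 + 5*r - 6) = r + 6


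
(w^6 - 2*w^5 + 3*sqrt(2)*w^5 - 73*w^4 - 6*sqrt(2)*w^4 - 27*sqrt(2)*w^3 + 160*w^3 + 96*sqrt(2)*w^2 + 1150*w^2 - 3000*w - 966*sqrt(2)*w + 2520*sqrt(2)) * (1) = w^6 - 2*w^5 + 3*sqrt(2)*w^5 - 73*w^4 - 6*sqrt(2)*w^4 - 27*sqrt(2)*w^3 + 160*w^3 + 96*sqrt(2)*w^2 + 1150*w^2 - 3000*w - 966*sqrt(2)*w + 2520*sqrt(2)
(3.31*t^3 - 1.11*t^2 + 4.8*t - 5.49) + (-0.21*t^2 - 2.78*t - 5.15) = 3.31*t^3 - 1.32*t^2 + 2.02*t - 10.64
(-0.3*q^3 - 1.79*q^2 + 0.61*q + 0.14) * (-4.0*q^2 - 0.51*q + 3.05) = 1.2*q^5 + 7.313*q^4 - 2.4421*q^3 - 6.3306*q^2 + 1.7891*q + 0.427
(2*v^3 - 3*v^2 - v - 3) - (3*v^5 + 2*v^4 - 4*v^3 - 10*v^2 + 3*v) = -3*v^5 - 2*v^4 + 6*v^3 + 7*v^2 - 4*v - 3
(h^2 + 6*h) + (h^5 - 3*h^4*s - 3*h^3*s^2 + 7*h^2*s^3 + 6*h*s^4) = h^5 - 3*h^4*s - 3*h^3*s^2 + 7*h^2*s^3 + h^2 + 6*h*s^4 + 6*h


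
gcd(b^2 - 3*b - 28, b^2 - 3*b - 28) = b^2 - 3*b - 28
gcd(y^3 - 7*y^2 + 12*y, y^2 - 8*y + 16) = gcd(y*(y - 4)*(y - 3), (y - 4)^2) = y - 4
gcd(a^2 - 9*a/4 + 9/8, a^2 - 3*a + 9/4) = a - 3/2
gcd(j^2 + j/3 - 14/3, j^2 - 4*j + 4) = j - 2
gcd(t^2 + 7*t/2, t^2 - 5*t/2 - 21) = t + 7/2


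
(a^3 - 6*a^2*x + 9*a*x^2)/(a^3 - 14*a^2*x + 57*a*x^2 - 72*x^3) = a/(a - 8*x)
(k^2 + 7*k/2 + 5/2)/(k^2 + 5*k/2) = (k + 1)/k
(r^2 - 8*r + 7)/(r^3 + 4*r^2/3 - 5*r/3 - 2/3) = 3*(r - 7)/(3*r^2 + 7*r + 2)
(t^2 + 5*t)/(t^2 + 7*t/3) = 3*(t + 5)/(3*t + 7)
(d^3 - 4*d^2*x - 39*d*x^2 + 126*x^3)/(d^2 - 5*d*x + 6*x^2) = (-d^2 + d*x + 42*x^2)/(-d + 2*x)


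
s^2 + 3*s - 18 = (s - 3)*(s + 6)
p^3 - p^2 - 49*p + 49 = (p - 7)*(p - 1)*(p + 7)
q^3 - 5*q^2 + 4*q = q*(q - 4)*(q - 1)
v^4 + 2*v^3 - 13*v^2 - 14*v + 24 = (v - 3)*(v - 1)*(v + 2)*(v + 4)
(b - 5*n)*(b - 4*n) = b^2 - 9*b*n + 20*n^2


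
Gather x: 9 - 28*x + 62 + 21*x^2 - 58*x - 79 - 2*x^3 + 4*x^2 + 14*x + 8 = -2*x^3 + 25*x^2 - 72*x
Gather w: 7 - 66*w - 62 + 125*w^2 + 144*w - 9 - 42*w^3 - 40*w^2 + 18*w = -42*w^3 + 85*w^2 + 96*w - 64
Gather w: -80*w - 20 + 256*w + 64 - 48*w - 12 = 128*w + 32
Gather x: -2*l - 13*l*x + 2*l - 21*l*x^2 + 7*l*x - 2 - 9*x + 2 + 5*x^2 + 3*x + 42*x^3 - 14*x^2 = 42*x^3 + x^2*(-21*l - 9) + x*(-6*l - 6)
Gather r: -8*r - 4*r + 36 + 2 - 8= 30 - 12*r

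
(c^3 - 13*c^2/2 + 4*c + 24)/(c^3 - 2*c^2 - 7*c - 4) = (c^2 - 5*c/2 - 6)/(c^2 + 2*c + 1)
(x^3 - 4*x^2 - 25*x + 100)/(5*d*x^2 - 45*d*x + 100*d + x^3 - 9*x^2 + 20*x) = (x + 5)/(5*d + x)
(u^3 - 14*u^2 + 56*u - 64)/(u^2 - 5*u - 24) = (u^2 - 6*u + 8)/(u + 3)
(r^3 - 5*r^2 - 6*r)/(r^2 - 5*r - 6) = r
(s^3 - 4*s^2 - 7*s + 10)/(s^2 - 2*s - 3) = (-s^3 + 4*s^2 + 7*s - 10)/(-s^2 + 2*s + 3)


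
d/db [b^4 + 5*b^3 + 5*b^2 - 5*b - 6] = 4*b^3 + 15*b^2 + 10*b - 5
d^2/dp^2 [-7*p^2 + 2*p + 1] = -14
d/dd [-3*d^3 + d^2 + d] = -9*d^2 + 2*d + 1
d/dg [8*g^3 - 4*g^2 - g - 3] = 24*g^2 - 8*g - 1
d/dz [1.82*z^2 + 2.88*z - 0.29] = 3.64*z + 2.88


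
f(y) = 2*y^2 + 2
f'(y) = 4*y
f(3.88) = 32.11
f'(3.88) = 15.52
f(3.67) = 28.94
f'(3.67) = 14.68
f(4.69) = 45.99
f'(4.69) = 18.76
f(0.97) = 3.88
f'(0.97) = 3.88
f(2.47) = 14.20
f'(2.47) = 9.88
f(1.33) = 5.54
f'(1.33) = 5.32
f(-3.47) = 26.08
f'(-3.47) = -13.88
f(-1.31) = 5.43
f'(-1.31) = -5.24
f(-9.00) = 164.00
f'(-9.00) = -36.00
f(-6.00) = 74.00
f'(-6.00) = -24.00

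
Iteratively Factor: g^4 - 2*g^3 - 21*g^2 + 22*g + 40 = (g - 5)*(g^3 + 3*g^2 - 6*g - 8) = (g - 5)*(g - 2)*(g^2 + 5*g + 4) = (g - 5)*(g - 2)*(g + 1)*(g + 4)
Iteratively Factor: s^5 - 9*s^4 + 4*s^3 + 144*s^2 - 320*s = (s)*(s^4 - 9*s^3 + 4*s^2 + 144*s - 320) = s*(s - 4)*(s^3 - 5*s^2 - 16*s + 80) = s*(s - 4)^2*(s^2 - s - 20) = s*(s - 4)^2*(s + 4)*(s - 5)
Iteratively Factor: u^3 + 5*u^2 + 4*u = (u)*(u^2 + 5*u + 4) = u*(u + 4)*(u + 1)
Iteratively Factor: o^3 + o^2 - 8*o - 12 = (o + 2)*(o^2 - o - 6) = (o + 2)^2*(o - 3)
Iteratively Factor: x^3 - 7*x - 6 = (x + 2)*(x^2 - 2*x - 3) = (x - 3)*(x + 2)*(x + 1)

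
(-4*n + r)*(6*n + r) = -24*n^2 + 2*n*r + r^2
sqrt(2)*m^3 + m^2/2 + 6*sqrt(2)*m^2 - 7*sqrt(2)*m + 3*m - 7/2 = (m - 1)*(m + 7)*(sqrt(2)*m + 1/2)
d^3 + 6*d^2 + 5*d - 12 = (d - 1)*(d + 3)*(d + 4)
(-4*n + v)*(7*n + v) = -28*n^2 + 3*n*v + v^2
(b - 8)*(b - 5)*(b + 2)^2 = b^4 - 9*b^3 - 8*b^2 + 108*b + 160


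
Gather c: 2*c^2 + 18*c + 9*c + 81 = 2*c^2 + 27*c + 81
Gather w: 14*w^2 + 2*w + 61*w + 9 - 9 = 14*w^2 + 63*w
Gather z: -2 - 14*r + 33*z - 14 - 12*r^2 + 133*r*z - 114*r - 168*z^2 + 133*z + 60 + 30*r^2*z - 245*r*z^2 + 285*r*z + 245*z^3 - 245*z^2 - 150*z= -12*r^2 - 128*r + 245*z^3 + z^2*(-245*r - 413) + z*(30*r^2 + 418*r + 16) + 44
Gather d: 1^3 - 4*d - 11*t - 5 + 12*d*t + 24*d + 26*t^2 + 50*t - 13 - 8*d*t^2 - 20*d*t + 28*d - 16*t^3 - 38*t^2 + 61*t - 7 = d*(-8*t^2 - 8*t + 48) - 16*t^3 - 12*t^2 + 100*t - 24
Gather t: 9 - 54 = -45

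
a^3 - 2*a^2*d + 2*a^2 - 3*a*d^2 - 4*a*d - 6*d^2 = (a + 2)*(a - 3*d)*(a + d)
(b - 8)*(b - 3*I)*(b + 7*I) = b^3 - 8*b^2 + 4*I*b^2 + 21*b - 32*I*b - 168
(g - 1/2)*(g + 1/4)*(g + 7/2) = g^3 + 13*g^2/4 - g - 7/16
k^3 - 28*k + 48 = (k - 4)*(k - 2)*(k + 6)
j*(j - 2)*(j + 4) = j^3 + 2*j^2 - 8*j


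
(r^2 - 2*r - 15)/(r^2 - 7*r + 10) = (r + 3)/(r - 2)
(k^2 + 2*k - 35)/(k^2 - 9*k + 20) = (k + 7)/(k - 4)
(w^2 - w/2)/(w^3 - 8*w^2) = (w - 1/2)/(w*(w - 8))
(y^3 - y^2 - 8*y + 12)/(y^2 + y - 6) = y - 2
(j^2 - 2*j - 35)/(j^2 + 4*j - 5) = (j - 7)/(j - 1)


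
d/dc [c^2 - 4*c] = 2*c - 4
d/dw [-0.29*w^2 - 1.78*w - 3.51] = -0.58*w - 1.78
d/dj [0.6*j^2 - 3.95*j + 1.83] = 1.2*j - 3.95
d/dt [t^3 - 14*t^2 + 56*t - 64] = 3*t^2 - 28*t + 56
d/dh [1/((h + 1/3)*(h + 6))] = 3*(-6*h - 19)/(9*h^4 + 114*h^3 + 397*h^2 + 228*h + 36)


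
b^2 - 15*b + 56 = (b - 8)*(b - 7)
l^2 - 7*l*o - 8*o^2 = (l - 8*o)*(l + o)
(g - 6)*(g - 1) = g^2 - 7*g + 6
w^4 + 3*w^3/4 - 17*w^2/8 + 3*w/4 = w*(w - 3/4)*(w - 1/2)*(w + 2)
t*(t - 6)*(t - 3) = t^3 - 9*t^2 + 18*t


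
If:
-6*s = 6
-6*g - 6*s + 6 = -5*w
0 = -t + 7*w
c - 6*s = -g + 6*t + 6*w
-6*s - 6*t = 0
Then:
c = -53/42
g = 89/42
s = -1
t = 1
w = 1/7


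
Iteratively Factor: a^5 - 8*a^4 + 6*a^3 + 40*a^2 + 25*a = (a + 1)*(a^4 - 9*a^3 + 15*a^2 + 25*a) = (a - 5)*(a + 1)*(a^3 - 4*a^2 - 5*a) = (a - 5)*(a + 1)^2*(a^2 - 5*a) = a*(a - 5)*(a + 1)^2*(a - 5)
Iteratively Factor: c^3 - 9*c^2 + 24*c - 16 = (c - 4)*(c^2 - 5*c + 4) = (c - 4)^2*(c - 1)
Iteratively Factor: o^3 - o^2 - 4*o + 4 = (o - 1)*(o^2 - 4) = (o - 2)*(o - 1)*(o + 2)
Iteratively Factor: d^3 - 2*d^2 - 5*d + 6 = (d - 3)*(d^2 + d - 2) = (d - 3)*(d - 1)*(d + 2)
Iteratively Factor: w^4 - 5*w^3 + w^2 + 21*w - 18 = (w + 2)*(w^3 - 7*w^2 + 15*w - 9) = (w - 1)*(w + 2)*(w^2 - 6*w + 9) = (w - 3)*(w - 1)*(w + 2)*(w - 3)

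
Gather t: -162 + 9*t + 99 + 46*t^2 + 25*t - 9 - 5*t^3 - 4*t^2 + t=-5*t^3 + 42*t^2 + 35*t - 72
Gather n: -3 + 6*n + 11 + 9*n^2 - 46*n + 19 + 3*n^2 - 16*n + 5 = 12*n^2 - 56*n + 32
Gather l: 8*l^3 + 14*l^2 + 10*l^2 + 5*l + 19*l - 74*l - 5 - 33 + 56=8*l^3 + 24*l^2 - 50*l + 18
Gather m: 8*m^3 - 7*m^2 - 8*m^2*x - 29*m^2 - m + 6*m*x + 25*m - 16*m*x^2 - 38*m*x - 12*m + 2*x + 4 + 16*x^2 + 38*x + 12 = 8*m^3 + m^2*(-8*x - 36) + m*(-16*x^2 - 32*x + 12) + 16*x^2 + 40*x + 16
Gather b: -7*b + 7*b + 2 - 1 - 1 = 0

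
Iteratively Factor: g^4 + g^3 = (g)*(g^3 + g^2) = g^2*(g^2 + g) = g^3*(g + 1)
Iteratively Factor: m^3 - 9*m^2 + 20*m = (m - 5)*(m^2 - 4*m) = (m - 5)*(m - 4)*(m)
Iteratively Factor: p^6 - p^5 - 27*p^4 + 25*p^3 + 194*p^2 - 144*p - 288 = (p + 1)*(p^5 - 2*p^4 - 25*p^3 + 50*p^2 + 144*p - 288) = (p - 2)*(p + 1)*(p^4 - 25*p^2 + 144) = (p - 4)*(p - 2)*(p + 1)*(p^3 + 4*p^2 - 9*p - 36) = (p - 4)*(p - 2)*(p + 1)*(p + 4)*(p^2 - 9) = (p - 4)*(p - 2)*(p + 1)*(p + 3)*(p + 4)*(p - 3)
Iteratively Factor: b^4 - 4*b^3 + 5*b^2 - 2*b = (b - 2)*(b^3 - 2*b^2 + b) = (b - 2)*(b - 1)*(b^2 - b) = (b - 2)*(b - 1)^2*(b)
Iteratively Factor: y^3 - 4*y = (y - 2)*(y^2 + 2*y) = y*(y - 2)*(y + 2)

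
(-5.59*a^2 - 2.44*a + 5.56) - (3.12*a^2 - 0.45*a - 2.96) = -8.71*a^2 - 1.99*a + 8.52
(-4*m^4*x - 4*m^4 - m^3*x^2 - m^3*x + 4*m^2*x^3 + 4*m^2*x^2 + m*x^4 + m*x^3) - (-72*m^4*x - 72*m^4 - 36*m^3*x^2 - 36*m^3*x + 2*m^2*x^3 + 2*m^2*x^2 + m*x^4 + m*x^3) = 68*m^4*x + 68*m^4 + 35*m^3*x^2 + 35*m^3*x + 2*m^2*x^3 + 2*m^2*x^2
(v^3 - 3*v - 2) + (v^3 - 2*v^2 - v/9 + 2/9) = 2*v^3 - 2*v^2 - 28*v/9 - 16/9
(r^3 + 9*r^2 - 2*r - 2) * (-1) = -r^3 - 9*r^2 + 2*r + 2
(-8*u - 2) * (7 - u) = 8*u^2 - 54*u - 14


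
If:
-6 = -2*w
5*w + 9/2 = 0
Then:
No Solution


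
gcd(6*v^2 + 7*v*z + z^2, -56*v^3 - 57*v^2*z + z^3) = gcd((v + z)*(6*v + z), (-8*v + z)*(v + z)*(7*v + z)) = v + z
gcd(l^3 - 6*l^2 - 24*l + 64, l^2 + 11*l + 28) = l + 4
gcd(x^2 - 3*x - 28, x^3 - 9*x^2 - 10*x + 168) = x^2 - 3*x - 28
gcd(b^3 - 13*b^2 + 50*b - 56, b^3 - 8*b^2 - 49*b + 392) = b - 7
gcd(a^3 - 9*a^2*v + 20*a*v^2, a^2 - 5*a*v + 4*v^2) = -a + 4*v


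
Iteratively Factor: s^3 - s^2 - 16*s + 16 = (s - 4)*(s^2 + 3*s - 4) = (s - 4)*(s + 4)*(s - 1)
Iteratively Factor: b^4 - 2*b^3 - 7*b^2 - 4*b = (b + 1)*(b^3 - 3*b^2 - 4*b) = (b - 4)*(b + 1)*(b^2 + b) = (b - 4)*(b + 1)^2*(b)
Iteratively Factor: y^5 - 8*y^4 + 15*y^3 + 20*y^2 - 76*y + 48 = (y + 2)*(y^4 - 10*y^3 + 35*y^2 - 50*y + 24) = (y - 3)*(y + 2)*(y^3 - 7*y^2 + 14*y - 8) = (y - 3)*(y - 1)*(y + 2)*(y^2 - 6*y + 8) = (y - 4)*(y - 3)*(y - 1)*(y + 2)*(y - 2)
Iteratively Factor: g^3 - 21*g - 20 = (g - 5)*(g^2 + 5*g + 4) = (g - 5)*(g + 1)*(g + 4)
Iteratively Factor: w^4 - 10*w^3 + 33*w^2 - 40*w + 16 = (w - 4)*(w^3 - 6*w^2 + 9*w - 4) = (w - 4)*(w - 1)*(w^2 - 5*w + 4) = (w - 4)*(w - 1)^2*(w - 4)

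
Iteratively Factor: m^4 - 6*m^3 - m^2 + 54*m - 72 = (m - 4)*(m^3 - 2*m^2 - 9*m + 18) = (m - 4)*(m + 3)*(m^2 - 5*m + 6) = (m - 4)*(m - 2)*(m + 3)*(m - 3)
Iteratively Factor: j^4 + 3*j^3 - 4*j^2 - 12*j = (j - 2)*(j^3 + 5*j^2 + 6*j) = (j - 2)*(j + 3)*(j^2 + 2*j) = (j - 2)*(j + 2)*(j + 3)*(j)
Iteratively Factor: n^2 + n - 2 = (n + 2)*(n - 1)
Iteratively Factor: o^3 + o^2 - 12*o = (o + 4)*(o^2 - 3*o) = o*(o + 4)*(o - 3)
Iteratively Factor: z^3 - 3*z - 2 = (z - 2)*(z^2 + 2*z + 1) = (z - 2)*(z + 1)*(z + 1)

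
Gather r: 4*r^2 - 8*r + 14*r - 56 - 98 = 4*r^2 + 6*r - 154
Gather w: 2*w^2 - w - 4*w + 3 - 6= 2*w^2 - 5*w - 3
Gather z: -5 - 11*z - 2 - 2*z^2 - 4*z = -2*z^2 - 15*z - 7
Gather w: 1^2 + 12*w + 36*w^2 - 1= 36*w^2 + 12*w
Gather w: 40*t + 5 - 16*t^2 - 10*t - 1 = -16*t^2 + 30*t + 4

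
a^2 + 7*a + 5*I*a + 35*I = (a + 7)*(a + 5*I)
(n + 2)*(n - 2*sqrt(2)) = n^2 - 2*sqrt(2)*n + 2*n - 4*sqrt(2)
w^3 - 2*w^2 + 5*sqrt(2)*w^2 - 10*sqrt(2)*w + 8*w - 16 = (w - 2)*(w + sqrt(2))*(w + 4*sqrt(2))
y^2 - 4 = (y - 2)*(y + 2)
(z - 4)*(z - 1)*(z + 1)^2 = z^4 - 3*z^3 - 5*z^2 + 3*z + 4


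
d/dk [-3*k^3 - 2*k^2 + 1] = k*(-9*k - 4)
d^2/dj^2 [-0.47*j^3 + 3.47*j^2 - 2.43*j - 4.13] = 6.94 - 2.82*j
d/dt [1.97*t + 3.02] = 1.97000000000000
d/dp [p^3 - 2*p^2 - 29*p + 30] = 3*p^2 - 4*p - 29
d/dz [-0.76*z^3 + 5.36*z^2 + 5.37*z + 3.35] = -2.28*z^2 + 10.72*z + 5.37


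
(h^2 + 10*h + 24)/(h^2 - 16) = (h + 6)/(h - 4)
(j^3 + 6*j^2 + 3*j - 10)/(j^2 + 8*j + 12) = (j^2 + 4*j - 5)/(j + 6)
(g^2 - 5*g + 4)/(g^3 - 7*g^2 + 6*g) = (g - 4)/(g*(g - 6))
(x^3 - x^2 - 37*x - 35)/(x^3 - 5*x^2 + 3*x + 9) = (x^2 - 2*x - 35)/(x^2 - 6*x + 9)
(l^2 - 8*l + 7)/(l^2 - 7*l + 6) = (l - 7)/(l - 6)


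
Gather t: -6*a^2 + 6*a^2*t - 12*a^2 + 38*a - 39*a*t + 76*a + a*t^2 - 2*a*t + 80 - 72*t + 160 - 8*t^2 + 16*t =-18*a^2 + 114*a + t^2*(a - 8) + t*(6*a^2 - 41*a - 56) + 240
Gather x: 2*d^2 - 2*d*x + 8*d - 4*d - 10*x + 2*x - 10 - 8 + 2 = 2*d^2 + 4*d + x*(-2*d - 8) - 16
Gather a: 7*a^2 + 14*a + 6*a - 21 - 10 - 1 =7*a^2 + 20*a - 32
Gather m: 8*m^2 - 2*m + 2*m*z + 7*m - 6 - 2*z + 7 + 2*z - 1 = 8*m^2 + m*(2*z + 5)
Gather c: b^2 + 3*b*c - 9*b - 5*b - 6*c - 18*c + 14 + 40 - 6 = b^2 - 14*b + c*(3*b - 24) + 48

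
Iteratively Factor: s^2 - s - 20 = (s - 5)*(s + 4)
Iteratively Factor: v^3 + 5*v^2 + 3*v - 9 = (v + 3)*(v^2 + 2*v - 3) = (v - 1)*(v + 3)*(v + 3)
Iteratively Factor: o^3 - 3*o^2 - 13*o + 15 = (o - 5)*(o^2 + 2*o - 3) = (o - 5)*(o + 3)*(o - 1)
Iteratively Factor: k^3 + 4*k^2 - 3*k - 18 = (k - 2)*(k^2 + 6*k + 9) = (k - 2)*(k + 3)*(k + 3)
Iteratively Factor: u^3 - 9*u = (u + 3)*(u^2 - 3*u) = (u - 3)*(u + 3)*(u)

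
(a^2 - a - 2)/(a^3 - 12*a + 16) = (a + 1)/(a^2 + 2*a - 8)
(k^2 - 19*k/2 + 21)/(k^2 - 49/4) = 2*(k - 6)/(2*k + 7)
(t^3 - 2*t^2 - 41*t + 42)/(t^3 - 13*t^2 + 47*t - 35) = (t + 6)/(t - 5)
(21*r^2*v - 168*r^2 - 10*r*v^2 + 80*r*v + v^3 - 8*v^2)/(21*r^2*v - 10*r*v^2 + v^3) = (v - 8)/v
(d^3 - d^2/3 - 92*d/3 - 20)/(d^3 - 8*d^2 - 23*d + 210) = (d + 2/3)/(d - 7)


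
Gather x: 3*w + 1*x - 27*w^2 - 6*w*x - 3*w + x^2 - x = -27*w^2 - 6*w*x + x^2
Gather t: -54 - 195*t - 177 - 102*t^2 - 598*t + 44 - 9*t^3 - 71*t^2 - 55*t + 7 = -9*t^3 - 173*t^2 - 848*t - 180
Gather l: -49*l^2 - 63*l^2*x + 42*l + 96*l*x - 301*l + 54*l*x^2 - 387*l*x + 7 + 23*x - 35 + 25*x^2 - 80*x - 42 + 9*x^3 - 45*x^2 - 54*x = l^2*(-63*x - 49) + l*(54*x^2 - 291*x - 259) + 9*x^3 - 20*x^2 - 111*x - 70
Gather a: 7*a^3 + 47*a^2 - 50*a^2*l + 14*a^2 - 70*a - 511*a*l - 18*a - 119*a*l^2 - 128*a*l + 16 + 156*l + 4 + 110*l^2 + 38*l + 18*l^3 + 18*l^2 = 7*a^3 + a^2*(61 - 50*l) + a*(-119*l^2 - 639*l - 88) + 18*l^3 + 128*l^2 + 194*l + 20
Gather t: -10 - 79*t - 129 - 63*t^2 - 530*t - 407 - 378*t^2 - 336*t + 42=-441*t^2 - 945*t - 504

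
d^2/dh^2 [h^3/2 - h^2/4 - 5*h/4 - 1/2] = 3*h - 1/2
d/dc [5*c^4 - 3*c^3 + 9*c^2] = c*(20*c^2 - 9*c + 18)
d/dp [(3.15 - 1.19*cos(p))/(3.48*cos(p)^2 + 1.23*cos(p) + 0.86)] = (-4.1412*cos(p)^2 + 21.924*cos(p) + 4.8979)*sin(p)/(12.1104*cos(p)^4 + 8.5608*cos(p)^3 + 7.4985*cos(p)^2 + 2.1156*cos(p) + 0.7396)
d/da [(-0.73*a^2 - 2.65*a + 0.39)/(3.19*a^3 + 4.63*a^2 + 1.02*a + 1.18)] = (2.3287*a^4 + 16.907*a^3 + 7.7926*a^2 - 5.3342*a - 3.5248)/(10.1761*a^6 + 29.5394*a^5 + 27.9445*a^4 + 16.9736*a^3 + 11.9672*a^2 + 2.4072*a + 1.3924)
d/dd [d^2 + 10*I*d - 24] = 2*d + 10*I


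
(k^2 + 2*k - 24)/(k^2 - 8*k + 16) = (k + 6)/(k - 4)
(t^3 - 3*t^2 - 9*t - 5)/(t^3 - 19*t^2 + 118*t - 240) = (t^2 + 2*t + 1)/(t^2 - 14*t + 48)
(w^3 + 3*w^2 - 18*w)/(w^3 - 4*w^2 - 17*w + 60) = w*(w + 6)/(w^2 - w - 20)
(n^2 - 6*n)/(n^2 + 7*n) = (n - 6)/(n + 7)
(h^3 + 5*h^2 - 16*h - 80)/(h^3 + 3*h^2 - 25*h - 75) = (h^2 - 16)/(h^2 - 2*h - 15)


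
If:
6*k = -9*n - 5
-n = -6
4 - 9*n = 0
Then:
No Solution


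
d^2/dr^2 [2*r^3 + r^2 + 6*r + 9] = 12*r + 2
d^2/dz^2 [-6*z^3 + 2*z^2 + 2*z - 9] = 4 - 36*z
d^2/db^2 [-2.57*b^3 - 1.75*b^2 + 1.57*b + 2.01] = -15.42*b - 3.5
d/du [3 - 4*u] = -4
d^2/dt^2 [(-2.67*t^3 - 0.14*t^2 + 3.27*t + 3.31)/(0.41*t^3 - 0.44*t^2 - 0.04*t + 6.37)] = (-1.77635683940025e-15*t^7 - 1.010404*t^6 + 3.035394*t^5 + 86.802576*t^4 - 18.03222*t^3 - 97.236372*t^2 - 646.569828*t + 8.869988)/(0.068921*t^9 - 0.221892*t^8 + 0.217956*t^7 + 3.170503*t^6 - 6.916152*t^5 + 3.070776*t^4 + 50.582195*t^3 - 53.530932*t^2 - 4.869228*t + 258.474853)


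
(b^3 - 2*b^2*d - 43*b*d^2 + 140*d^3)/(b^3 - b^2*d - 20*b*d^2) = (b^2 + 3*b*d - 28*d^2)/(b*(b + 4*d))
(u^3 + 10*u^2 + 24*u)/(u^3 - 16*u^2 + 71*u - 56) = u*(u^2 + 10*u + 24)/(u^3 - 16*u^2 + 71*u - 56)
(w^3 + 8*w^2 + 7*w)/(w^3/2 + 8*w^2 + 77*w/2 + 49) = 2*w*(w + 1)/(w^2 + 9*w + 14)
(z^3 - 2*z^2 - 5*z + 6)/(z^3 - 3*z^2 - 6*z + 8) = (z - 3)/(z - 4)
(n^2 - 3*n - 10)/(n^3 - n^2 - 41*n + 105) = (n + 2)/(n^2 + 4*n - 21)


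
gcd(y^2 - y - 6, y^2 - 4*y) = 1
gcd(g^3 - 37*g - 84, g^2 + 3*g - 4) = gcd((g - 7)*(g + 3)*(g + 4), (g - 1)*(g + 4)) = g + 4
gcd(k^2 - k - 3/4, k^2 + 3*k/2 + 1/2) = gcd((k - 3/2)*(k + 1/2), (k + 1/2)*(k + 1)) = k + 1/2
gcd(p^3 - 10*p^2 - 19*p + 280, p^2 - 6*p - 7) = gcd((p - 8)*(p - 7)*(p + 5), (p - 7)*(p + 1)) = p - 7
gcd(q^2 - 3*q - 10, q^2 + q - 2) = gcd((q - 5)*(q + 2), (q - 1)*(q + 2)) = q + 2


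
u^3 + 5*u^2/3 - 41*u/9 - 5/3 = (u - 5/3)*(u + 1/3)*(u + 3)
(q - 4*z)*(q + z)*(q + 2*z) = q^3 - q^2*z - 10*q*z^2 - 8*z^3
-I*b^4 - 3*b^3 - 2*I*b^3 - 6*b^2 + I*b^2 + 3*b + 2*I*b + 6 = (b + 1)*(b + 2)*(b - 3*I)*(-I*b + I)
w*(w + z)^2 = w^3 + 2*w^2*z + w*z^2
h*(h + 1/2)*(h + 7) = h^3 + 15*h^2/2 + 7*h/2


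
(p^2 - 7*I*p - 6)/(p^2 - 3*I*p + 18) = (p - I)/(p + 3*I)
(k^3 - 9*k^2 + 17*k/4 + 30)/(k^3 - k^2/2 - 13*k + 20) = (k^2 - 13*k/2 - 12)/(k^2 + 2*k - 8)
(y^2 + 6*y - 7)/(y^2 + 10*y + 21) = (y - 1)/(y + 3)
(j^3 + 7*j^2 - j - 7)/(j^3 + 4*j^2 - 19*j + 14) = (j + 1)/(j - 2)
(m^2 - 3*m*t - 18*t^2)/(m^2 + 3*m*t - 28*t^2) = (m^2 - 3*m*t - 18*t^2)/(m^2 + 3*m*t - 28*t^2)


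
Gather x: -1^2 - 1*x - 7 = -x - 8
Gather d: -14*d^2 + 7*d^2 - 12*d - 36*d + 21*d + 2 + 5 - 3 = -7*d^2 - 27*d + 4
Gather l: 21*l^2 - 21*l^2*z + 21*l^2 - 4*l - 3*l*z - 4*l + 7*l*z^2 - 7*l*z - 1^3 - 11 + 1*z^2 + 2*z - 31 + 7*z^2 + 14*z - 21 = l^2*(42 - 21*z) + l*(7*z^2 - 10*z - 8) + 8*z^2 + 16*z - 64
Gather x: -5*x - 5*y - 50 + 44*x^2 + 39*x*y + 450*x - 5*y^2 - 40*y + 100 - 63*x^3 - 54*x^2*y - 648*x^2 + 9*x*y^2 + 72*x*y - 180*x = -63*x^3 + x^2*(-54*y - 604) + x*(9*y^2 + 111*y + 265) - 5*y^2 - 45*y + 50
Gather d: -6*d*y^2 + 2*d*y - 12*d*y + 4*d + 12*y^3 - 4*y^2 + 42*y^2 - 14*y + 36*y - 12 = d*(-6*y^2 - 10*y + 4) + 12*y^3 + 38*y^2 + 22*y - 12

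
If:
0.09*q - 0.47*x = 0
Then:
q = 5.22222222222222*x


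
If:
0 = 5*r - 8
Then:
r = 8/5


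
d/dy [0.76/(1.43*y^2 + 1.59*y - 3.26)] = (-2.1736*y - 1.2084)/(1.43*y^2 + 1.59*y - 3.26)^2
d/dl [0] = 0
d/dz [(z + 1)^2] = 2*z + 2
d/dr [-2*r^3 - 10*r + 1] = -6*r^2 - 10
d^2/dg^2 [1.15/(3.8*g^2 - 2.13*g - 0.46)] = (33.212*g^2 - 18.6162*g - 1.15*(7.6*g - 2.13)*(15.2*g - 4.26) - 4.0204)/(-3.8*g^2 + 2.13*g + 0.46)^3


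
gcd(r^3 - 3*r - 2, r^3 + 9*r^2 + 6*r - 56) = r - 2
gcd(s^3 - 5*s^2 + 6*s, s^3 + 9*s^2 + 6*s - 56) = s - 2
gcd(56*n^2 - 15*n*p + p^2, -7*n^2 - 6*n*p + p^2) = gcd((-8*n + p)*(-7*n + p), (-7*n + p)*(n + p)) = -7*n + p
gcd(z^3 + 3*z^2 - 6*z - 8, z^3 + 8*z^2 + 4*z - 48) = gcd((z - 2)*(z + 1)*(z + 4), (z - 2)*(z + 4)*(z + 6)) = z^2 + 2*z - 8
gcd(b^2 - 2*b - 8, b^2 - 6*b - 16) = b + 2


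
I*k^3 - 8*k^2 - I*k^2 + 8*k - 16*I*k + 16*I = (k + 4*I)^2*(I*k - I)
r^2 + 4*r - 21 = (r - 3)*(r + 7)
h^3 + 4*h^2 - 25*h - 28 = (h - 4)*(h + 1)*(h + 7)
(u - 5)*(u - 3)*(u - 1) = u^3 - 9*u^2 + 23*u - 15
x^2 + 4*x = x*(x + 4)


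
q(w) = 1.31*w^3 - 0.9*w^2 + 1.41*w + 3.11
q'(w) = 3.93*w^2 - 1.8*w + 1.41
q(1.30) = 6.30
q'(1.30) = 5.71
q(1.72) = 9.54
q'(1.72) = 9.94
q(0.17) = 3.33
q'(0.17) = 1.22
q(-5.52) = -252.43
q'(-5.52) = 131.09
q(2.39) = 19.22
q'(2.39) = 19.56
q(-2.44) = -24.72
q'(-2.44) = 29.20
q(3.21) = 41.69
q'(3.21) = 36.13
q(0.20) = 3.37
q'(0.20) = 1.21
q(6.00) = 262.13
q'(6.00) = 132.09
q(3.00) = 34.61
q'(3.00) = 31.38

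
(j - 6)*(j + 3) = j^2 - 3*j - 18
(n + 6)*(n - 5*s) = n^2 - 5*n*s + 6*n - 30*s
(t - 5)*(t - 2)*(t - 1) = t^3 - 8*t^2 + 17*t - 10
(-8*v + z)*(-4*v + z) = 32*v^2 - 12*v*z + z^2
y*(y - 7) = y^2 - 7*y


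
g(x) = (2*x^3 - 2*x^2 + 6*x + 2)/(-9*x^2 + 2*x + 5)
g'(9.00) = -0.21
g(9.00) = -1.92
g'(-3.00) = -0.15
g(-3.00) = 1.07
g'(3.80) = -0.15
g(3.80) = -0.90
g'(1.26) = 3.14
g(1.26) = -1.53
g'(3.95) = -0.16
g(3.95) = -0.92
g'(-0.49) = 10.24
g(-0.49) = -0.89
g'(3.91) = -0.16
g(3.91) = -0.92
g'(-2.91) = -0.14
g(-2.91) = 1.06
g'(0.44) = 2.84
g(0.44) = 1.07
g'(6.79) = -0.20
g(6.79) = -1.45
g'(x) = (18*x - 2)*(2*x^3 - 2*x^2 + 6*x + 2)/(-9*x^2 + 2*x + 5)^2 + (6*x^2 - 4*x + 6)/(-9*x^2 + 2*x + 5) = 2*(-9*x^4 + 4*x^3 + 40*x^2 + 8*x + 13)/(81*x^4 - 36*x^3 - 86*x^2 + 20*x + 25)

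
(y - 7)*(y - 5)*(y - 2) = y^3 - 14*y^2 + 59*y - 70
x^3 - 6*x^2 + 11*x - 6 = (x - 3)*(x - 2)*(x - 1)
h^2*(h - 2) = h^3 - 2*h^2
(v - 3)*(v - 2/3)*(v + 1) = v^3 - 8*v^2/3 - 5*v/3 + 2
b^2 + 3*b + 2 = (b + 1)*(b + 2)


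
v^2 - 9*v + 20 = (v - 5)*(v - 4)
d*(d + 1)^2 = d^3 + 2*d^2 + d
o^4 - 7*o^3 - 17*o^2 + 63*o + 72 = (o - 8)*(o - 3)*(o + 1)*(o + 3)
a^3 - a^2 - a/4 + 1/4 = (a - 1)*(a - 1/2)*(a + 1/2)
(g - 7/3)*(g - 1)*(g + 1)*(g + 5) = g^4 + 8*g^3/3 - 38*g^2/3 - 8*g/3 + 35/3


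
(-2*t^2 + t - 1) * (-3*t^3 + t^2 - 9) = 6*t^5 - 5*t^4 + 4*t^3 + 17*t^2 - 9*t + 9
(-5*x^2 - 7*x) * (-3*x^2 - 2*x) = 15*x^4 + 31*x^3 + 14*x^2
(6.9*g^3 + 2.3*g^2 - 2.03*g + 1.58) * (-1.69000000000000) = -11.661*g^3 - 3.887*g^2 + 3.4307*g - 2.6702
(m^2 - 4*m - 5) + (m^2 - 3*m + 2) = 2*m^2 - 7*m - 3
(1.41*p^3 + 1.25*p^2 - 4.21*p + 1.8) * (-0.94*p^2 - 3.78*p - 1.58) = -1.3254*p^5 - 6.5048*p^4 - 2.9954*p^3 + 12.2468*p^2 - 0.152199999999999*p - 2.844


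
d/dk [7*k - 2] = 7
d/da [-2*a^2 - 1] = -4*a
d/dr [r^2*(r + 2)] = r*(3*r + 4)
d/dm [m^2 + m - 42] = 2*m + 1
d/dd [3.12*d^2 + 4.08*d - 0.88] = 6.24*d + 4.08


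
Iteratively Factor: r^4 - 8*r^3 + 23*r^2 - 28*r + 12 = (r - 1)*(r^3 - 7*r^2 + 16*r - 12) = (r - 3)*(r - 1)*(r^2 - 4*r + 4) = (r - 3)*(r - 2)*(r - 1)*(r - 2)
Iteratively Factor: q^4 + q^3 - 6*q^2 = (q - 2)*(q^3 + 3*q^2) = q*(q - 2)*(q^2 + 3*q) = q^2*(q - 2)*(q + 3)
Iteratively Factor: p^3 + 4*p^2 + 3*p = (p)*(p^2 + 4*p + 3) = p*(p + 1)*(p + 3)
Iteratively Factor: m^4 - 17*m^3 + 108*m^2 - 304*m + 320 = (m - 4)*(m^3 - 13*m^2 + 56*m - 80) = (m - 4)^2*(m^2 - 9*m + 20) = (m - 4)^3*(m - 5)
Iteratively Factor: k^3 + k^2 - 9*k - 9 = (k + 1)*(k^2 - 9) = (k + 1)*(k + 3)*(k - 3)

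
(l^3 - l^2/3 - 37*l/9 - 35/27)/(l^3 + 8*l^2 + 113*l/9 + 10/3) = (l - 7/3)/(l + 6)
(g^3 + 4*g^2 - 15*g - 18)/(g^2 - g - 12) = (-g^3 - 4*g^2 + 15*g + 18)/(-g^2 + g + 12)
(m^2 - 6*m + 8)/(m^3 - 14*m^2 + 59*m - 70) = (m - 4)/(m^2 - 12*m + 35)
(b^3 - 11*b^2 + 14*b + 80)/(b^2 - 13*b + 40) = b + 2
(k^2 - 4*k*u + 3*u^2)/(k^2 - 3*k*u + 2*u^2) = (-k + 3*u)/(-k + 2*u)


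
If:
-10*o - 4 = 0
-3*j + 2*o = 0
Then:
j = -4/15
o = -2/5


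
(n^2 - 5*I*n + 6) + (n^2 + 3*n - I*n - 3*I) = 2*n^2 + 3*n - 6*I*n + 6 - 3*I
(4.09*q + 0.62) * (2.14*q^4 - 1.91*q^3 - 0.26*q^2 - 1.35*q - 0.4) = 8.7526*q^5 - 6.4851*q^4 - 2.2476*q^3 - 5.6827*q^2 - 2.473*q - 0.248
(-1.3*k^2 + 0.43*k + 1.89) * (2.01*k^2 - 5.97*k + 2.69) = -2.613*k^4 + 8.6253*k^3 - 2.2652*k^2 - 10.1266*k + 5.0841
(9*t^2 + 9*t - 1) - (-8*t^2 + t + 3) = 17*t^2 + 8*t - 4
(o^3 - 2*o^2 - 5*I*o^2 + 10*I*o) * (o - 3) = o^4 - 5*o^3 - 5*I*o^3 + 6*o^2 + 25*I*o^2 - 30*I*o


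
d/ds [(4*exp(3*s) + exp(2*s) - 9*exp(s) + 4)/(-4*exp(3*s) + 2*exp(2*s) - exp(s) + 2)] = (12*exp(4*s) - 80*exp(3*s) + 89*exp(2*s) - 12*exp(s) - 14)*exp(s)/(16*exp(6*s) - 16*exp(5*s) + 12*exp(4*s) - 20*exp(3*s) + 9*exp(2*s) - 4*exp(s) + 4)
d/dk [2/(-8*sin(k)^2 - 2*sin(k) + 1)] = 4*(8*sin(k) + 1)*cos(k)/(8*sin(k)^2 + 2*sin(k) - 1)^2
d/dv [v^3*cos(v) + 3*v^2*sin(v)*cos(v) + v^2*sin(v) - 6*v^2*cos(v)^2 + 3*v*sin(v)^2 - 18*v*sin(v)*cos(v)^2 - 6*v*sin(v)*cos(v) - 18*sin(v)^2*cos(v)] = -v^3*sin(v) + 6*v^2*sin(2*v) + 4*v^2*cos(v) + 3*v^2*cos(2*v) + 2*v*sin(v) + 6*v*sin(2*v) - 9*v*cos(v)/2 - 12*v*cos(2*v) - 27*v*cos(3*v)/2 - 6*v - 3*sin(2*v) - 18*sin(3*v) - 3*cos(2*v)/2 + 3/2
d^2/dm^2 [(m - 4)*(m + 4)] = 2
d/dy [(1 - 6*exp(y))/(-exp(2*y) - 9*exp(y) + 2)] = (-6*exp(2*y) + 2*exp(y) - 3)*exp(y)/(exp(4*y) + 18*exp(3*y) + 77*exp(2*y) - 36*exp(y) + 4)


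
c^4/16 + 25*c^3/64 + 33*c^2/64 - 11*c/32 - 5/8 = (c/4 + 1/2)*(c/4 + 1)*(c - 1)*(c + 5/4)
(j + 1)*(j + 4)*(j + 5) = j^3 + 10*j^2 + 29*j + 20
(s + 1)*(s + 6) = s^2 + 7*s + 6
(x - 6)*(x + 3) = x^2 - 3*x - 18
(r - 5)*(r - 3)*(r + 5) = r^3 - 3*r^2 - 25*r + 75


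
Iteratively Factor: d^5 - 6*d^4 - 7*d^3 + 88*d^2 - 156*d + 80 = (d + 4)*(d^4 - 10*d^3 + 33*d^2 - 44*d + 20) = (d - 2)*(d + 4)*(d^3 - 8*d^2 + 17*d - 10) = (d - 5)*(d - 2)*(d + 4)*(d^2 - 3*d + 2) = (d - 5)*(d - 2)^2*(d + 4)*(d - 1)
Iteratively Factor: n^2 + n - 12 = (n - 3)*(n + 4)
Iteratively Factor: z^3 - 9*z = (z)*(z^2 - 9) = z*(z + 3)*(z - 3)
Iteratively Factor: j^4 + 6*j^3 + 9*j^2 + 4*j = (j)*(j^3 + 6*j^2 + 9*j + 4) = j*(j + 1)*(j^2 + 5*j + 4) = j*(j + 1)*(j + 4)*(j + 1)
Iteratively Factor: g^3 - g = (g)*(g^2 - 1) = g*(g - 1)*(g + 1)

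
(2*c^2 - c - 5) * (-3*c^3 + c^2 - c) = -6*c^5 + 5*c^4 + 12*c^3 - 4*c^2 + 5*c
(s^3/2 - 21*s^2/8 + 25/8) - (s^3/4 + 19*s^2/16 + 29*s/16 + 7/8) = s^3/4 - 61*s^2/16 - 29*s/16 + 9/4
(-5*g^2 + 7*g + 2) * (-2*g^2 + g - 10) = 10*g^4 - 19*g^3 + 53*g^2 - 68*g - 20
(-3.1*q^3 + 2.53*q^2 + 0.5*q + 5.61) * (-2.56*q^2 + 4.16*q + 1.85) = 7.936*q^5 - 19.3728*q^4 + 3.5098*q^3 - 7.6011*q^2 + 24.2626*q + 10.3785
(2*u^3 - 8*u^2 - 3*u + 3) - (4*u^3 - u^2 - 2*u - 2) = -2*u^3 - 7*u^2 - u + 5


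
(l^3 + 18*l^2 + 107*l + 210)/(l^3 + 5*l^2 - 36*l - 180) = (l + 7)/(l - 6)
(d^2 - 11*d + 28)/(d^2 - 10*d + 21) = (d - 4)/(d - 3)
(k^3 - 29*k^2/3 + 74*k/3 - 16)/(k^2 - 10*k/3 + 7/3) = (3*k^2 - 26*k + 48)/(3*k - 7)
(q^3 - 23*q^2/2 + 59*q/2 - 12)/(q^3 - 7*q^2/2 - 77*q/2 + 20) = (q - 3)/(q + 5)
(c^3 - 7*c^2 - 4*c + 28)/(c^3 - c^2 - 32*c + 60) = (c^2 - 5*c - 14)/(c^2 + c - 30)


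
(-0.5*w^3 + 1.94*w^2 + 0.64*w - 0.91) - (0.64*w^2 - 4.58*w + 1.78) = -0.5*w^3 + 1.3*w^2 + 5.22*w - 2.69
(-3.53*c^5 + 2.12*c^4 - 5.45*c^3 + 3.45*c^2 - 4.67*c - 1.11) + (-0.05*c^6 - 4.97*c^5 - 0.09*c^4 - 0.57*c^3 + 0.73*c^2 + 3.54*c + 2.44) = -0.05*c^6 - 8.5*c^5 + 2.03*c^4 - 6.02*c^3 + 4.18*c^2 - 1.13*c + 1.33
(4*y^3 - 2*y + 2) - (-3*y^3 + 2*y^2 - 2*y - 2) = 7*y^3 - 2*y^2 + 4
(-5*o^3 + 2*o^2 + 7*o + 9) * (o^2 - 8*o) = -5*o^5 + 42*o^4 - 9*o^3 - 47*o^2 - 72*o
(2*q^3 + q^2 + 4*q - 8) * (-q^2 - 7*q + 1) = -2*q^5 - 15*q^4 - 9*q^3 - 19*q^2 + 60*q - 8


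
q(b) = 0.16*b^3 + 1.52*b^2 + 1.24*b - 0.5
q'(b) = 0.48*b^2 + 3.04*b + 1.24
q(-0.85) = -0.55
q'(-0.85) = -1.00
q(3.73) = 33.58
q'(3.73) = 19.26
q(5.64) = 83.55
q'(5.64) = 33.65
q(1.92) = 8.62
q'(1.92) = 8.85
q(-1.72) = 1.05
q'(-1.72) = -2.57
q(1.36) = 4.40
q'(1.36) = 6.26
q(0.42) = 0.30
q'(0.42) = 2.60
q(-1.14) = -0.18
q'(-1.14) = -1.60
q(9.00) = 250.42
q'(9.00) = 67.48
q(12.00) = 509.74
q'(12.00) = 106.84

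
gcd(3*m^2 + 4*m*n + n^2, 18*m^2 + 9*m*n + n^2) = 3*m + n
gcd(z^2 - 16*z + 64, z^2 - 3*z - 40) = z - 8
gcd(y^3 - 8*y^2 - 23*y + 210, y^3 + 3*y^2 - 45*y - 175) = y^2 - 2*y - 35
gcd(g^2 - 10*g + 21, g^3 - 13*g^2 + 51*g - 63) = g^2 - 10*g + 21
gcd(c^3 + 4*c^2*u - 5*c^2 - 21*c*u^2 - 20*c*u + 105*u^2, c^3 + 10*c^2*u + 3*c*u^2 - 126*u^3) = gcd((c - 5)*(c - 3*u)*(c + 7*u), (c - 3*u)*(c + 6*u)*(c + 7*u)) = -c^2 - 4*c*u + 21*u^2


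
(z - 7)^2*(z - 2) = z^3 - 16*z^2 + 77*z - 98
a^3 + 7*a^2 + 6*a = a*(a + 1)*(a + 6)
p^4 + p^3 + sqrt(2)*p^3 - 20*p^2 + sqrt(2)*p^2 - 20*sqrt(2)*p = p*(p - 4)*(p + 5)*(p + sqrt(2))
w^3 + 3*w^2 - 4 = (w - 1)*(w + 2)^2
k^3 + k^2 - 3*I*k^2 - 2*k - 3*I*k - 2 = (k + 1)*(k - 2*I)*(k - I)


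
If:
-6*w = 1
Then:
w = -1/6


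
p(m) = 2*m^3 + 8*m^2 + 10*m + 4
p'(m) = 6*m^2 + 16*m + 10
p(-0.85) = 0.05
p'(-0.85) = 0.73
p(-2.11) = -0.27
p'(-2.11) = 2.95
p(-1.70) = 0.29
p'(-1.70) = 0.14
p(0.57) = 12.67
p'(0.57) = 21.07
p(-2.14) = -0.36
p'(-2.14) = 3.24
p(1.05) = 25.64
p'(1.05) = 33.42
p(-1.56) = 0.28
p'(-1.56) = -0.36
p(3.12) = 173.82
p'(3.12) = 118.33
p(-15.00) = -5096.00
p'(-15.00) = 1120.00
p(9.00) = 2200.00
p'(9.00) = 640.00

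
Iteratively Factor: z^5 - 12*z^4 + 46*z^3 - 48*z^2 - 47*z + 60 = (z + 1)*(z^4 - 13*z^3 + 59*z^2 - 107*z + 60) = (z - 5)*(z + 1)*(z^3 - 8*z^2 + 19*z - 12) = (z - 5)*(z - 1)*(z + 1)*(z^2 - 7*z + 12) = (z - 5)*(z - 4)*(z - 1)*(z + 1)*(z - 3)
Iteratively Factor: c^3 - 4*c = (c + 2)*(c^2 - 2*c) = c*(c + 2)*(c - 2)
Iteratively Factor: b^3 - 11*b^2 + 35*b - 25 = (b - 5)*(b^2 - 6*b + 5) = (b - 5)^2*(b - 1)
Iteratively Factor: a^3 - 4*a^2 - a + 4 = (a - 1)*(a^2 - 3*a - 4) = (a - 4)*(a - 1)*(a + 1)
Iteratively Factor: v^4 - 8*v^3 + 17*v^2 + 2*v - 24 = (v - 4)*(v^3 - 4*v^2 + v + 6) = (v - 4)*(v - 3)*(v^2 - v - 2) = (v - 4)*(v - 3)*(v + 1)*(v - 2)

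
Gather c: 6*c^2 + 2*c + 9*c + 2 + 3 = 6*c^2 + 11*c + 5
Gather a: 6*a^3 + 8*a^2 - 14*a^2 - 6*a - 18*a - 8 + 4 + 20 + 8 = 6*a^3 - 6*a^2 - 24*a + 24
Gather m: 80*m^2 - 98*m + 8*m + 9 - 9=80*m^2 - 90*m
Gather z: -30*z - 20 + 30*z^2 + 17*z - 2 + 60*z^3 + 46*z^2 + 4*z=60*z^3 + 76*z^2 - 9*z - 22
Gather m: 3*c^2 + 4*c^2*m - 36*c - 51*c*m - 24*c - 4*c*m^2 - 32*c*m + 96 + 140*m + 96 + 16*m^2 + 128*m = 3*c^2 - 60*c + m^2*(16 - 4*c) + m*(4*c^2 - 83*c + 268) + 192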